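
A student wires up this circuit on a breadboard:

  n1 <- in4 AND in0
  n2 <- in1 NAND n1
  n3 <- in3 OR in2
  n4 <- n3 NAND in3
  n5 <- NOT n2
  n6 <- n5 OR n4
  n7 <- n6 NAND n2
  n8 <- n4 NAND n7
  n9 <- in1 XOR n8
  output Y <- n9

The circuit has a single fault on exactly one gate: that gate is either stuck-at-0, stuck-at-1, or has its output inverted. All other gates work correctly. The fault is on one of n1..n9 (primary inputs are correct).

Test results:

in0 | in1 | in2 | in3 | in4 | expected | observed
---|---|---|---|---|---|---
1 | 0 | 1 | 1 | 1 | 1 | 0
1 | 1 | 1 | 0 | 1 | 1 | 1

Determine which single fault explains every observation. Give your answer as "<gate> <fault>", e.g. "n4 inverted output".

n8 stuck-at-0

Fault-free values for test 1 (in0=1, in1=0, in2=1, in3=1, in4=1): n1=1, n2=1, n3=1, n4=0, n5=0, n6=0, n7=1, n8=1, n9=1, giving Y=1. Observed 0.
Test 1: faults giving observed 0 are {n8 stuck-at-0, n8 inverted output, n9 stuck-at-0, n9 inverted output}.
Test 2 (in0=1, in1=1, in2=1, in3=0, in4=1): fault-free n1=1, n2=0, n3=1, n4=1, n5=1, n6=1, n7=1, n8=0, n9=1 → 1; observed 1. Eliminates n8 inverted output, n9 stuck-at-0, n9 inverted output.
Only n8 stuck-at-0 is consistent with every test.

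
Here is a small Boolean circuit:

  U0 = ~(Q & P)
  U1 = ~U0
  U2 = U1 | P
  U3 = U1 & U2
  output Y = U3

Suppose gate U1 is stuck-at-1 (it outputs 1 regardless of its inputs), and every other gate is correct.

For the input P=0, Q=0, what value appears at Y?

1

Propagate with U1 forced: U0=1, U1=1 [stuck-at-1], U2=1, U3=1.
So Y = 1. (Without the fault it would be 0.)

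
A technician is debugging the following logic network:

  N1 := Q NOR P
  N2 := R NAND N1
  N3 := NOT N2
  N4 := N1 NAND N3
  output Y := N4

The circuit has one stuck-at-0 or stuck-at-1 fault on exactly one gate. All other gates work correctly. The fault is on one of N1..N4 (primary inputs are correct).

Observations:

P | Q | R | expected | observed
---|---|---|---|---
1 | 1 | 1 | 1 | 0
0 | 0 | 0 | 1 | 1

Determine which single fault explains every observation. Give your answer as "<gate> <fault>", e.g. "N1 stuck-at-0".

Fault-free values for test 1 (P=1, Q=1, R=1): N1=0, N2=1, N3=0, N4=1, giving Y=1. Observed 0.
Test 1: faults giving observed 0 are {N1 stuck-at-1, N4 stuck-at-0}.
Test 2 (P=0, Q=0, R=0): fault-free N1=1, N2=1, N3=0, N4=1 → 1; observed 1. Eliminates N4 stuck-at-0.
Only N1 stuck-at-1 is consistent with every test.

N1 stuck-at-1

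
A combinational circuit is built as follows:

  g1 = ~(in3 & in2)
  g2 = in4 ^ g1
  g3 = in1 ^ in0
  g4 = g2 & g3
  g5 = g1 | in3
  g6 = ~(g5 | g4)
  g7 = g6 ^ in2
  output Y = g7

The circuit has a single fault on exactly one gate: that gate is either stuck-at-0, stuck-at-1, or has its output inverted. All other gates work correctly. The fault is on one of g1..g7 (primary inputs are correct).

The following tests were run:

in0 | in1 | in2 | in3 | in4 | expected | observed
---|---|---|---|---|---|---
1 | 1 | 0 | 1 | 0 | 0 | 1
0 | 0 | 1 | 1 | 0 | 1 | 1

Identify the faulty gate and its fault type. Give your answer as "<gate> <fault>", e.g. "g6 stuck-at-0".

g7 stuck-at-1

Fault-free values for test 1 (in0=1, in1=1, in2=0, in3=1, in4=0): g1=1, g2=1, g3=0, g4=0, g5=1, g6=0, g7=0, giving Y=0. Observed 1.
Test 1: faults giving observed 1 are {g5 stuck-at-0, g5 inverted output, g6 stuck-at-1, g6 inverted output, g7 stuck-at-1, g7 inverted output}.
Test 2 (in0=0, in1=0, in2=1, in3=1, in4=0): fault-free g1=0, g2=0, g3=0, g4=0, g5=1, g6=0, g7=1 → 1; observed 1. Eliminates g5 stuck-at-0, g5 inverted output, g6 stuck-at-1, g6 inverted output, g7 inverted output.
Only g7 stuck-at-1 is consistent with every test.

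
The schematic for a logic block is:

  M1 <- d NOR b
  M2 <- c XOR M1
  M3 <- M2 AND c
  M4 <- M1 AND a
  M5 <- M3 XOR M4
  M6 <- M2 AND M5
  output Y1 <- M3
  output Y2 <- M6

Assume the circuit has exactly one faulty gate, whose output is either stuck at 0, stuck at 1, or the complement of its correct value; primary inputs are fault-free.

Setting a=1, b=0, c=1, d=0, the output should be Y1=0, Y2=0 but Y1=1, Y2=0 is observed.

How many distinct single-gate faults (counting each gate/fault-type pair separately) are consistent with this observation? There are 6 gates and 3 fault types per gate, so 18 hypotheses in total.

Fault-free: M1=1, M2=0, M3=0, M4=1, M5=1, M6=0 → Y1=0, Y2=0. Observed Y1=1, Y2=0.
  M1: none of the 3 fault types match ✗
  M2: stuck-at-1, inverted output ✓; others ✗
  M3: stuck-at-1, inverted output ✓; others ✗
  M4: none of the 3 fault types match ✗
  M5: none of the 3 fault types match ✗
  M6: none of the 3 fault types match ✗
Consistent faults: {M2 stuck-at-1, M2 inverted output, M3 stuck-at-1, M3 inverted output} — 4 in all.

4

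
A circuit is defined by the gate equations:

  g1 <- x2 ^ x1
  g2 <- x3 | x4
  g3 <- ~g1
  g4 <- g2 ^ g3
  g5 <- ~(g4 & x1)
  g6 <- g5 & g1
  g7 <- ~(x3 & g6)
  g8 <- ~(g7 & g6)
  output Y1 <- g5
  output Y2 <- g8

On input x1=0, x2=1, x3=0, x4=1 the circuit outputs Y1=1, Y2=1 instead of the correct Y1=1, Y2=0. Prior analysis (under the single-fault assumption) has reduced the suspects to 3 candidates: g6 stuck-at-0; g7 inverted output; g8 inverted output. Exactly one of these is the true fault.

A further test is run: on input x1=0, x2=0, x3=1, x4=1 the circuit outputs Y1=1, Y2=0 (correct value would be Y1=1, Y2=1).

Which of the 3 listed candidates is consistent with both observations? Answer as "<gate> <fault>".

g8 inverted output

Evaluate each candidate on input x1=0, x2=0, x3=1, x4=1:
  g6 stuck-at-0: g1=0, g2=1, g3=1, g4=0, g5=1, g6=0 [stuck-at-0], g7=1, g8=1 → Y1=1, Y2=1 — eliminated
  g7 inverted output: g1=0, g2=1, g3=1, g4=0, g5=1, g6=0, g7=0 [inverted output], g8=1 → Y1=1, Y2=1 — eliminated
  g8 inverted output: g1=0, g2=1, g3=1, g4=0, g5=1, g6=0, g7=1, g8=0 [inverted output] → Y1=1, Y2=0 — matches
Only g8 inverted output reproduces the observed Y1=1, Y2=0.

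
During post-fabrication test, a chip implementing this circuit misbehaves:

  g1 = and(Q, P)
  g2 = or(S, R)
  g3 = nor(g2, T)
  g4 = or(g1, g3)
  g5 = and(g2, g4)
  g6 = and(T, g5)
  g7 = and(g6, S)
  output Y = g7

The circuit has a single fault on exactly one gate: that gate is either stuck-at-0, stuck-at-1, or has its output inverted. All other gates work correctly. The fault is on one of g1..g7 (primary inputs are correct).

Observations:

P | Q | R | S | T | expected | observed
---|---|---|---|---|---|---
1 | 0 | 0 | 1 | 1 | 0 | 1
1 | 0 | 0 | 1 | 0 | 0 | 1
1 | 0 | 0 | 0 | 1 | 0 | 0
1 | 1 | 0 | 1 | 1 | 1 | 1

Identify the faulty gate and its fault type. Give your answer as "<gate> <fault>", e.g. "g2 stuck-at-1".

g6 stuck-at-1

Fault-free values for test 1 (P=1, Q=0, R=0, S=1, T=1): g1=0, g2=1, g3=0, g4=0, g5=0, g6=0, g7=0, giving Y=0. Observed 1.
Test 1: faults giving observed 1 are {g1 stuck-at-1, g1 inverted output, g3 stuck-at-1, g3 inverted output, g4 stuck-at-1, g4 inverted output, g5 stuck-at-1, g5 inverted output, g6 stuck-at-1, g6 inverted output, g7 stuck-at-1, g7 inverted output}.
Test 2 (P=1, Q=0, R=0, S=1, T=0): fault-free g1=0, g2=1, g3=0, g4=0, g5=0, g6=0, g7=0 → 0; observed 1. Eliminates g1 stuck-at-1, g1 inverted output, g3 stuck-at-1, g3 inverted output, g4 stuck-at-1, g4 inverted output, g5 stuck-at-1, g5 inverted output.
Test 3 (P=1, Q=0, R=0, S=0, T=1): fault-free g1=0, g2=0, g3=0, g4=0, g5=0, g6=0, g7=0 → 0; observed 0. Eliminates g7 stuck-at-1, g7 inverted output.
Test 4 (P=1, Q=1, R=0, S=1, T=1): fault-free g1=1, g2=1, g3=0, g4=1, g5=1, g6=1, g7=1 → 1; observed 1. Eliminates g6 inverted output.
Only g6 stuck-at-1 is consistent with every test.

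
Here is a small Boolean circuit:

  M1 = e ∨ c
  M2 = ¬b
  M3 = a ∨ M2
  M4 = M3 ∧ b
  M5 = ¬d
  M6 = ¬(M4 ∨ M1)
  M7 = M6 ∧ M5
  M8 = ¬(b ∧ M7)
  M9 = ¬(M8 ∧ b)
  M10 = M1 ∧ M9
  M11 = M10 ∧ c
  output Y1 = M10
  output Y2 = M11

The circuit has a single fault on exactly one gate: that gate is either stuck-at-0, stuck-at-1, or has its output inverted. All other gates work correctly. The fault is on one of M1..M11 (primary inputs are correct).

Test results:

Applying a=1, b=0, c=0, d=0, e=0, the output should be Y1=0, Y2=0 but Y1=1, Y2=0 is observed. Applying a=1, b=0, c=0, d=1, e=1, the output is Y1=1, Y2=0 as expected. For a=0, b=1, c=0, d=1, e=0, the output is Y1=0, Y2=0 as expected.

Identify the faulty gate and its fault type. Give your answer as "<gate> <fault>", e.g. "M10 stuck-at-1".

M1 stuck-at-1

Fault-free values for test 1 (a=1, b=0, c=0, d=0, e=0): M1=0, M2=1, M3=1, M4=0, M5=1, M6=1, M7=1, M8=1, M9=1, M10=0, M11=0, giving Y1=0, Y2=0. Observed Y1=1, Y2=0.
Test 1: faults giving observed Y1=1, Y2=0 are {M1 stuck-at-1, M1 inverted output, M10 stuck-at-1, M10 inverted output}.
Test 2 (a=1, b=0, c=0, d=1, e=1): fault-free M1=1, M2=1, M3=1, M4=0, M5=0, M6=0, M7=0, M8=1, M9=1, M10=1, M11=0 → Y1=1, Y2=0; observed Y1=1, Y2=0. Eliminates M1 inverted output, M10 inverted output.
Test 3 (a=0, b=1, c=0, d=1, e=0): fault-free M1=0, M2=0, M3=0, M4=0, M5=0, M6=1, M7=0, M8=1, M9=0, M10=0, M11=0 → Y1=0, Y2=0; observed Y1=0, Y2=0. Eliminates M10 stuck-at-1.
Only M1 stuck-at-1 is consistent with every test.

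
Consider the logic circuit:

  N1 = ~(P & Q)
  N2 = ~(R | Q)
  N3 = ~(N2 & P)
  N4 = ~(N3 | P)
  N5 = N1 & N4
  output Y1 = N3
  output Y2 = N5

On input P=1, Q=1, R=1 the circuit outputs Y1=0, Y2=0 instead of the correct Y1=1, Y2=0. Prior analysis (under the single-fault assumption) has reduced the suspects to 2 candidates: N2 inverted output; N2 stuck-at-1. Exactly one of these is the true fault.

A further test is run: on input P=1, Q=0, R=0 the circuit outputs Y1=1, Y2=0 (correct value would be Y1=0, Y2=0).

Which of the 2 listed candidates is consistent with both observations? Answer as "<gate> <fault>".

N2 inverted output

Evaluate each candidate on input P=1, Q=0, R=0:
  N2 inverted output: N1=1, N2=0 [inverted output], N3=1, N4=0, N5=0 → Y1=1, Y2=0 — matches
  N2 stuck-at-1: N1=1, N2=1 [stuck-at-1], N3=0, N4=0, N5=0 → Y1=0, Y2=0 — eliminated
Only N2 inverted output reproduces the observed Y1=1, Y2=0.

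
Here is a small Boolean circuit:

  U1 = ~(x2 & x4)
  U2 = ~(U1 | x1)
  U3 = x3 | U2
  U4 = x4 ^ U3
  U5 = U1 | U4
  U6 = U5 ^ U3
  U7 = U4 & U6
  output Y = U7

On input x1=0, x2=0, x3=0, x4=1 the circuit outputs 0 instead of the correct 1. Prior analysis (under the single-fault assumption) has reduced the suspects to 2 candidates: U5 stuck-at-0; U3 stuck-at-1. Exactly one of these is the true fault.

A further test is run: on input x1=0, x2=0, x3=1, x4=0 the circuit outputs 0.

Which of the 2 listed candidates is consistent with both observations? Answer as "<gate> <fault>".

U3 stuck-at-1

Evaluate each candidate on input x1=0, x2=0, x3=1, x4=0:
  U5 stuck-at-0: U1=1, U2=0, U3=1, U4=1, U5=0 [stuck-at-0], U6=1, U7=1 → 1 — eliminated
  U3 stuck-at-1: U1=1, U2=0, U3=1 [stuck-at-1], U4=1, U5=1, U6=0, U7=0 → 0 — matches
Only U3 stuck-at-1 reproduces the observed 0.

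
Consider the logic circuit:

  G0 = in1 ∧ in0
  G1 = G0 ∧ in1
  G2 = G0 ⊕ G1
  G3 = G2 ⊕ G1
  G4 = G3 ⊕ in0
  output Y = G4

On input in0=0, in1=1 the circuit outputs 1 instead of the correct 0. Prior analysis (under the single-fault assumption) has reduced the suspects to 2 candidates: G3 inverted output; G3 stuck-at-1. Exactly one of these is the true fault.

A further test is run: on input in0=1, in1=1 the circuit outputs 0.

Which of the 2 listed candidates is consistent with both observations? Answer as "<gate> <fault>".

Evaluate each candidate on input in0=1, in1=1:
  G3 inverted output: G0=1, G1=1, G2=0, G3=0 [inverted output], G4=1 → 1 — eliminated
  G3 stuck-at-1: G0=1, G1=1, G2=0, G3=1 [stuck-at-1], G4=0 → 0 — matches
Only G3 stuck-at-1 reproduces the observed 0.

G3 stuck-at-1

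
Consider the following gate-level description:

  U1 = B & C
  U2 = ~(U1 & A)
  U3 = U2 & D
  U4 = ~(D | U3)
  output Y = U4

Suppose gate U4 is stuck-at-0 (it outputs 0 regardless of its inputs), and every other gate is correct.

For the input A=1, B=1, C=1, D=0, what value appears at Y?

Propagate with U4 forced: U1=1, U2=0, U3=0, U4=0 [stuck-at-0].
So Y = 0. (Without the fault it would be 1.)

0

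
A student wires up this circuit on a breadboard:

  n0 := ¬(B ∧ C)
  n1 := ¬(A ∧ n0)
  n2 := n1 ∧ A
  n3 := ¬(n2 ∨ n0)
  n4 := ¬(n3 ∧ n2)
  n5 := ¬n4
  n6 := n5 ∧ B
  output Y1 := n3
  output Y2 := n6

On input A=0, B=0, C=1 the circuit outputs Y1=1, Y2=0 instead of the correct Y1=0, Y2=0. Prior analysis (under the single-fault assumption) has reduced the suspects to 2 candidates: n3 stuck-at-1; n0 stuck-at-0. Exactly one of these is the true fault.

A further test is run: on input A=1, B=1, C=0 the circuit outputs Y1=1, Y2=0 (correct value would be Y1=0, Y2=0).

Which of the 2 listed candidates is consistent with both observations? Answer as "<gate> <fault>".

n3 stuck-at-1

Evaluate each candidate on input A=1, B=1, C=0:
  n3 stuck-at-1: n0=1, n1=0, n2=0, n3=1 [stuck-at-1], n4=1, n5=0, n6=0 → Y1=1, Y2=0 — matches
  n0 stuck-at-0: n0=0 [stuck-at-0], n1=1, n2=1, n3=0, n4=1, n5=0, n6=0 → Y1=0, Y2=0 — eliminated
Only n3 stuck-at-1 reproduces the observed Y1=1, Y2=0.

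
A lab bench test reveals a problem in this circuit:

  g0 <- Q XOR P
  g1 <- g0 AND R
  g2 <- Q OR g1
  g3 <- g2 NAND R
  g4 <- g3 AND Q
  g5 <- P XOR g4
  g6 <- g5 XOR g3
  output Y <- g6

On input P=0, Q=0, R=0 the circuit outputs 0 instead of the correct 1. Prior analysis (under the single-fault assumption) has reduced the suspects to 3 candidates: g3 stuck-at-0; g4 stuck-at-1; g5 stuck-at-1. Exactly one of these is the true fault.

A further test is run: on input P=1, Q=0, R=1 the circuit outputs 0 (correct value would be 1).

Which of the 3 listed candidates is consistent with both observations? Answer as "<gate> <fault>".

g4 stuck-at-1

Evaluate each candidate on input P=1, Q=0, R=1:
  g3 stuck-at-0: g0=1, g1=1, g2=1, g3=0 [stuck-at-0], g4=0, g5=1, g6=1 → 1 — eliminated
  g4 stuck-at-1: g0=1, g1=1, g2=1, g3=0, g4=1 [stuck-at-1], g5=0, g6=0 → 0 — matches
  g5 stuck-at-1: g0=1, g1=1, g2=1, g3=0, g4=0, g5=1 [stuck-at-1], g6=1 → 1 — eliminated
Only g4 stuck-at-1 reproduces the observed 0.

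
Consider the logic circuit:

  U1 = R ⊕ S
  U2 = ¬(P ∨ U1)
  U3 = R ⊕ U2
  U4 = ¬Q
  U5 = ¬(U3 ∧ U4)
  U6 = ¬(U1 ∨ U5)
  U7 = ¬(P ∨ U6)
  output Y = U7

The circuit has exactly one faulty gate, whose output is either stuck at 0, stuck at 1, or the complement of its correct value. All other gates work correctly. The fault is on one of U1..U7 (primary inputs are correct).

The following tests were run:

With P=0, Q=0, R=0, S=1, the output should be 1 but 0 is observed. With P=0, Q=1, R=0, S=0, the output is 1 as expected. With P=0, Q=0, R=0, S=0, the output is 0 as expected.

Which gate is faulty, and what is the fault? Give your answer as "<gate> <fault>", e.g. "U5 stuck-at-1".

Fault-free values for test 1 (P=0, Q=0, R=0, S=1): U1=1, U2=0, U3=0, U4=1, U5=1, U6=0, U7=1, giving Y=1. Observed 0.
Test 1: faults giving observed 0 are {U1 stuck-at-0, U1 inverted output, U6 stuck-at-1, U6 inverted output, U7 stuck-at-0, U7 inverted output}.
Test 2 (P=0, Q=1, R=0, S=0): fault-free U1=0, U2=1, U3=1, U4=0, U5=1, U6=0, U7=1 → 1; observed 1. Eliminates U6 stuck-at-1, U6 inverted output, U7 stuck-at-0, U7 inverted output.
Test 3 (P=0, Q=0, R=0, S=0): fault-free U1=0, U2=1, U3=1, U4=1, U5=0, U6=1, U7=0 → 0; observed 0. Eliminates U1 inverted output.
Only U1 stuck-at-0 is consistent with every test.

U1 stuck-at-0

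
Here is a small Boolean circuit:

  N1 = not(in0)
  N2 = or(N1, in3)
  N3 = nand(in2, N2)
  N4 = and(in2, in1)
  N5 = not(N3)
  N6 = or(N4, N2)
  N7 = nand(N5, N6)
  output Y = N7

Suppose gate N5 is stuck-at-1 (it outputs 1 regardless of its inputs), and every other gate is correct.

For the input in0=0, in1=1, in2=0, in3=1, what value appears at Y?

Propagate with N5 forced: N1=1, N2=1, N3=1, N4=0, N5=1 [stuck-at-1], N6=1, N7=0.
So Y = 0. (Without the fault it would be 1.)

0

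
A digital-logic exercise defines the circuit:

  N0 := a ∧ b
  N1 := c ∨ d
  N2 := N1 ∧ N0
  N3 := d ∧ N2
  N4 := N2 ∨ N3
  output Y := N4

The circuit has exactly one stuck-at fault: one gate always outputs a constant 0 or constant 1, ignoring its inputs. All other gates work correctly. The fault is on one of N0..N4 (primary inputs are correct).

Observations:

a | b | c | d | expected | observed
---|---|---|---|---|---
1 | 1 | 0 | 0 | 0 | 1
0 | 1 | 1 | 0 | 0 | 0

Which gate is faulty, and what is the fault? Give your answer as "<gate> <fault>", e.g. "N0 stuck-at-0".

N1 stuck-at-1

Fault-free values for test 1 (a=1, b=1, c=0, d=0): N0=1, N1=0, N2=0, N3=0, N4=0, giving Y=0. Observed 1.
Test 1: faults giving observed 1 are {N1 stuck-at-1, N2 stuck-at-1, N3 stuck-at-1, N4 stuck-at-1}.
Test 2 (a=0, b=1, c=1, d=0): fault-free N0=0, N1=1, N2=0, N3=0, N4=0 → 0; observed 0. Eliminates N2 stuck-at-1, N3 stuck-at-1, N4 stuck-at-1.
Only N1 stuck-at-1 is consistent with every test.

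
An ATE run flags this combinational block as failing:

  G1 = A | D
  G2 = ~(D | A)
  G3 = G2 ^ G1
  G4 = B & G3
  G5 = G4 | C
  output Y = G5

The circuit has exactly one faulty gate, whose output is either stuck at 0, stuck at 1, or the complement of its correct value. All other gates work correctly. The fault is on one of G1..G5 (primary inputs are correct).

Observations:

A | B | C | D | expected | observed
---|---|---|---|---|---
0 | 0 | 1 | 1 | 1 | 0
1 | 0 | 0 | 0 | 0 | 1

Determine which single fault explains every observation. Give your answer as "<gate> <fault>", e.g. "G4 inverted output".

Fault-free values for test 1 (A=0, B=0, C=1, D=1): G1=1, G2=0, G3=1, G4=0, G5=1, giving Y=1. Observed 0.
Test 1: faults giving observed 0 are {G5 stuck-at-0, G5 inverted output}.
Test 2 (A=1, B=0, C=0, D=0): fault-free G1=1, G2=0, G3=1, G4=0, G5=0 → 0; observed 1. Eliminates G5 stuck-at-0.
Only G5 inverted output is consistent with every test.

G5 inverted output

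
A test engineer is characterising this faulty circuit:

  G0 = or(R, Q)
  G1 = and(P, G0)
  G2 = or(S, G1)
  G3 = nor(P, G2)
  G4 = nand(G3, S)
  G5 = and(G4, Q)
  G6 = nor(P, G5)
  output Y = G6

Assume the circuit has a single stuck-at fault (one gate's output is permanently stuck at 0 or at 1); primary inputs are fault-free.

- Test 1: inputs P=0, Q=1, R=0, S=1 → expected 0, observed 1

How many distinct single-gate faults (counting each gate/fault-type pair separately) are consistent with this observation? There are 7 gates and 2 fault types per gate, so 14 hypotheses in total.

Fault-free: G0=1, G1=0, G2=1, G3=0, G4=1, G5=1, G6=0 → 0. Observed 1.
  G0 stuck-at-0: output 0 ✗
  G0 stuck-at-1: output 0 ✗
  G1 stuck-at-0: output 0 ✗
  G1 stuck-at-1: output 0 ✗
  G2 stuck-at-0: output 1 ✓
  G2 stuck-at-1: output 0 ✗
  G3 stuck-at-0: output 0 ✗
  G3 stuck-at-1: output 1 ✓
  G4 stuck-at-0: output 1 ✓
  G4 stuck-at-1: output 0 ✗
  G5 stuck-at-0: output 1 ✓
  G5 stuck-at-1: output 0 ✗
  G6 stuck-at-0: output 0 ✗
  G6 stuck-at-1: output 1 ✓
Consistent faults: {G2 stuck-at-0, G3 stuck-at-1, G4 stuck-at-0, G5 stuck-at-0, G6 stuck-at-1} — 5 in all.

5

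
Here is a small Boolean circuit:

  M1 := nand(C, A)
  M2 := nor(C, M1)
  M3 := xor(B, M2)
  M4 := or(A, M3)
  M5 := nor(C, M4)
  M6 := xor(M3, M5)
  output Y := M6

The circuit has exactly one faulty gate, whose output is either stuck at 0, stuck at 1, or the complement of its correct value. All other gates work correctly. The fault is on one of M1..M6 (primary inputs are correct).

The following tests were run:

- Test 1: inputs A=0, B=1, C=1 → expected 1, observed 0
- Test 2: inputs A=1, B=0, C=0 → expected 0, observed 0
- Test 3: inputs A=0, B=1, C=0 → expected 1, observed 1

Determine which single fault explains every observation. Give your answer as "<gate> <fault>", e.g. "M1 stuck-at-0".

M3 stuck-at-0

Fault-free values for test 1 (A=0, B=1, C=1): M1=1, M2=0, M3=1, M4=1, M5=0, M6=1, giving Y=1. Observed 0.
Test 1: faults giving observed 0 are {M2 stuck-at-1, M2 inverted output, M3 stuck-at-0, M3 inverted output, M5 stuck-at-1, M5 inverted output, M6 stuck-at-0, M6 inverted output}.
Test 2 (A=1, B=0, C=0): fault-free M1=1, M2=0, M3=0, M4=1, M5=0, M6=0 → 0; observed 0. Eliminates M2 stuck-at-1, M2 inverted output, M3 inverted output, M5 stuck-at-1, M5 inverted output, M6 inverted output.
Test 3 (A=0, B=1, C=0): fault-free M1=1, M2=0, M3=1, M4=1, M5=0, M6=1 → 1; observed 1. Eliminates M6 stuck-at-0.
Only M3 stuck-at-0 is consistent with every test.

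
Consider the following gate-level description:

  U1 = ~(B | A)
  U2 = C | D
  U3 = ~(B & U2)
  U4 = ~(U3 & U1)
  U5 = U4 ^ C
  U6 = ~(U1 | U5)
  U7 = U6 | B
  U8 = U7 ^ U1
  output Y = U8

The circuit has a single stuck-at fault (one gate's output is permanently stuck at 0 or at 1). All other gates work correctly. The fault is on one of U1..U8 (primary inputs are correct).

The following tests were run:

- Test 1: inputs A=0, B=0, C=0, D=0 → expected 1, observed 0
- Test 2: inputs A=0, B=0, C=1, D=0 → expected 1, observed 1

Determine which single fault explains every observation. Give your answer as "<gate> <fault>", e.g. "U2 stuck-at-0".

U1 stuck-at-0

Fault-free values for test 1 (A=0, B=0, C=0, D=0): U1=1, U2=0, U3=1, U4=0, U5=0, U6=0, U7=0, U8=1, giving Y=1. Observed 0.
Test 1: faults giving observed 0 are {U1 stuck-at-0, U6 stuck-at-1, U7 stuck-at-1, U8 stuck-at-0}.
Test 2 (A=0, B=0, C=1, D=0): fault-free U1=1, U2=1, U3=1, U4=0, U5=1, U6=0, U7=0, U8=1 → 1; observed 1. Eliminates U6 stuck-at-1, U7 stuck-at-1, U8 stuck-at-0.
Only U1 stuck-at-0 is consistent with every test.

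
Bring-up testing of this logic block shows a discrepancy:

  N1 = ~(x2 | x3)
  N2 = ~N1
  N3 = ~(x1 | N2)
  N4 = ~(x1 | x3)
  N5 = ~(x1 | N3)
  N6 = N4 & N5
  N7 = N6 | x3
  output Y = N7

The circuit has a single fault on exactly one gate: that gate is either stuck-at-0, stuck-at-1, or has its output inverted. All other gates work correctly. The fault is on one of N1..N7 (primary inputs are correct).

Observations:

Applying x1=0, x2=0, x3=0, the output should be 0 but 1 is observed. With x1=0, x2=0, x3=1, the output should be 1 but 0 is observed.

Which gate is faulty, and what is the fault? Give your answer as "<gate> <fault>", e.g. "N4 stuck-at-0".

N7 inverted output

Fault-free values for test 1 (x1=0, x2=0, x3=0): N1=1, N2=0, N3=1, N4=1, N5=0, N6=0, N7=0, giving Y=0. Observed 1.
Test 1: faults giving observed 1 are {N1 stuck-at-0, N1 inverted output, N2 stuck-at-1, N2 inverted output, N3 stuck-at-0, N3 inverted output, N5 stuck-at-1, N5 inverted output, N6 stuck-at-1, N6 inverted output, N7 stuck-at-1, N7 inverted output}.
Test 2 (x1=0, x2=0, x3=1): fault-free N1=0, N2=1, N3=0, N4=0, N5=1, N6=0, N7=1 → 1; observed 0. Eliminates N1 stuck-at-0, N1 inverted output, N2 stuck-at-1, N2 inverted output, N3 stuck-at-0, N3 inverted output, N5 stuck-at-1, N5 inverted output, N6 stuck-at-1, N6 inverted output, N7 stuck-at-1.
Only N7 inverted output is consistent with every test.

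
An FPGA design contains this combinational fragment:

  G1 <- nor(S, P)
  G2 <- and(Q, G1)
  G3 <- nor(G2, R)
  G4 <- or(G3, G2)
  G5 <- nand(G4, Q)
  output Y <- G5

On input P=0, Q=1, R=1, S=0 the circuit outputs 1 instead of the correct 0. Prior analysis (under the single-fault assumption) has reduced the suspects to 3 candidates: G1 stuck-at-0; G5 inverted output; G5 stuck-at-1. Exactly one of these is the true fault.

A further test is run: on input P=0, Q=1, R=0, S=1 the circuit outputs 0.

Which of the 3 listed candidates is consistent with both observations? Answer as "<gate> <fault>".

G1 stuck-at-0

Evaluate each candidate on input P=0, Q=1, R=0, S=1:
  G1 stuck-at-0: G1=0 [stuck-at-0], G2=0, G3=1, G4=1, G5=0 → 0 — matches
  G5 inverted output: G1=0, G2=0, G3=1, G4=1, G5=1 [inverted output] → 1 — eliminated
  G5 stuck-at-1: G1=0, G2=0, G3=1, G4=1, G5=1 [stuck-at-1] → 1 — eliminated
Only G1 stuck-at-0 reproduces the observed 0.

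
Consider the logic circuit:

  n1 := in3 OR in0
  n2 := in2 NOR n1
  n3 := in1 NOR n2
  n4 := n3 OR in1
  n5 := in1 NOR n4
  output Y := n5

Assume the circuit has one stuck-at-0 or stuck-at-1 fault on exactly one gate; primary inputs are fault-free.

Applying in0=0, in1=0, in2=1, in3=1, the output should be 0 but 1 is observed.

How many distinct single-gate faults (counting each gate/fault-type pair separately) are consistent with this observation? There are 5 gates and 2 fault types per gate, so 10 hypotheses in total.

Fault-free: n1=1, n2=0, n3=1, n4=1, n5=0 → 0. Observed 1.
  n1 stuck-at-0: output 0 ✗
  n1 stuck-at-1: output 0 ✗
  n2 stuck-at-0: output 0 ✗
  n2 stuck-at-1: output 1 ✓
  n3 stuck-at-0: output 1 ✓
  n3 stuck-at-1: output 0 ✗
  n4 stuck-at-0: output 1 ✓
  n4 stuck-at-1: output 0 ✗
  n5 stuck-at-0: output 0 ✗
  n5 stuck-at-1: output 1 ✓
Consistent faults: {n2 stuck-at-1, n3 stuck-at-0, n4 stuck-at-0, n5 stuck-at-1} — 4 in all.

4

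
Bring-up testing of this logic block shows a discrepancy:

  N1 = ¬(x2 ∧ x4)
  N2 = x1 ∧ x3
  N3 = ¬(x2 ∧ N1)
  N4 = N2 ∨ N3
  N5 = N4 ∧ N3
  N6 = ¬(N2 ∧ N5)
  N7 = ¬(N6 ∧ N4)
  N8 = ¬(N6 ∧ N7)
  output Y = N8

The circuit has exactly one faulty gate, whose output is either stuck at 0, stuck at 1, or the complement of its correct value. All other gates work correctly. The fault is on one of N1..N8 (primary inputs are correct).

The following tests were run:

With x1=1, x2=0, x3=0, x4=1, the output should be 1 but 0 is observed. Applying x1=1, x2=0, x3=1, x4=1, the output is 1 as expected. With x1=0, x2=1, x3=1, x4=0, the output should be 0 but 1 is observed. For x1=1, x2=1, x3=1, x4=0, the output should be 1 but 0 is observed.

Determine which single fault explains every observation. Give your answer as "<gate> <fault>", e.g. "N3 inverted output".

Fault-free values for test 1 (x1=1, x2=0, x3=0, x4=1): N1=1, N2=0, N3=1, N4=1, N5=1, N6=1, N7=0, N8=1, giving Y=1. Observed 0.
Test 1: faults giving observed 0 are {N3 stuck-at-0, N3 inverted output, N4 stuck-at-0, N4 inverted output, N7 stuck-at-1, N7 inverted output, N8 stuck-at-0, N8 inverted output}.
Test 2 (x1=1, x2=0, x3=1, x4=1): fault-free N1=1, N2=1, N3=1, N4=1, N5=1, N6=0, N7=1, N8=1 → 1; observed 1. Eliminates N4 stuck-at-0, N4 inverted output, N8 stuck-at-0, N8 inverted output.
Test 3 (x1=0, x2=1, x3=1, x4=0): fault-free N1=1, N2=0, N3=0, N4=0, N5=0, N6=1, N7=1, N8=0 → 0; observed 1. Eliminates N3 stuck-at-0, N7 stuck-at-1.
Test 4 (x1=1, x2=1, x3=1, x4=0): fault-free N1=1, N2=1, N3=0, N4=1, N5=0, N6=1, N7=0, N8=1 → 1; observed 0. Eliminates N3 inverted output.
Only N7 inverted output is consistent with every test.

N7 inverted output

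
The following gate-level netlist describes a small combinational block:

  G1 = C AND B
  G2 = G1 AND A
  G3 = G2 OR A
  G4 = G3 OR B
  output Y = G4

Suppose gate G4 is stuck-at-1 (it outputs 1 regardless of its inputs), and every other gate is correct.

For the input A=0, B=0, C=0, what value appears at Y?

1

Propagate with G4 forced: G1=0, G2=0, G3=0, G4=1 [stuck-at-1].
So Y = 1. (Without the fault it would be 0.)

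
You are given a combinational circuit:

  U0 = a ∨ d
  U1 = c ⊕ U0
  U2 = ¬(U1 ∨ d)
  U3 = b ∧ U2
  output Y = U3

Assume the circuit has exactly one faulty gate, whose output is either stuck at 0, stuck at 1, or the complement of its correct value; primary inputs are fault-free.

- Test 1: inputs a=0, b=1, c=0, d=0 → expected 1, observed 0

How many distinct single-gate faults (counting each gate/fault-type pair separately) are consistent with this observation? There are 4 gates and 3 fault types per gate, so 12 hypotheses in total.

8

Fault-free: U0=0, U1=0, U2=1, U3=1 → 1. Observed 0.
  U0 stuck-at-0: output 1 ✗
  U0 stuck-at-1: output 0 ✓
  U0 inverted output: output 0 ✓
  U1 stuck-at-0: output 1 ✗
  U1 stuck-at-1: output 0 ✓
  U1 inverted output: output 0 ✓
  U2 stuck-at-0: output 0 ✓
  U2 stuck-at-1: output 1 ✗
  U2 inverted output: output 0 ✓
  U3 stuck-at-0: output 0 ✓
  U3 stuck-at-1: output 1 ✗
  U3 inverted output: output 0 ✓
Consistent faults: {U0 stuck-at-1, U0 inverted output, U1 stuck-at-1, U1 inverted output, U2 stuck-at-0, U2 inverted output, U3 stuck-at-0, U3 inverted output} — 8 in all.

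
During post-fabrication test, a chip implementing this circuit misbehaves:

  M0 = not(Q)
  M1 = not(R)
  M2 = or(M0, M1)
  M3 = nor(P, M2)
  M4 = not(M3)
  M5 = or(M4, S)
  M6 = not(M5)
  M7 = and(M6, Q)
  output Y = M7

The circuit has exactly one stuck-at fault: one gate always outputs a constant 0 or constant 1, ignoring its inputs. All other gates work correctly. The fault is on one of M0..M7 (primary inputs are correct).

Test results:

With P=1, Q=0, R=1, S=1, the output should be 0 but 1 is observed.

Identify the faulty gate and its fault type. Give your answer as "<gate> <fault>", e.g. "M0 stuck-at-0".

M7 stuck-at-1

Fault-free values for test 1 (P=1, Q=0, R=1, S=1): M0=1, M1=0, M2=1, M3=0, M4=1, M5=1, M6=0, M7=0, giving Y=0. Observed 1.
Test 1: faults giving observed 1 are {M7 stuck-at-1}.
Only M7 stuck-at-1 is consistent with every test.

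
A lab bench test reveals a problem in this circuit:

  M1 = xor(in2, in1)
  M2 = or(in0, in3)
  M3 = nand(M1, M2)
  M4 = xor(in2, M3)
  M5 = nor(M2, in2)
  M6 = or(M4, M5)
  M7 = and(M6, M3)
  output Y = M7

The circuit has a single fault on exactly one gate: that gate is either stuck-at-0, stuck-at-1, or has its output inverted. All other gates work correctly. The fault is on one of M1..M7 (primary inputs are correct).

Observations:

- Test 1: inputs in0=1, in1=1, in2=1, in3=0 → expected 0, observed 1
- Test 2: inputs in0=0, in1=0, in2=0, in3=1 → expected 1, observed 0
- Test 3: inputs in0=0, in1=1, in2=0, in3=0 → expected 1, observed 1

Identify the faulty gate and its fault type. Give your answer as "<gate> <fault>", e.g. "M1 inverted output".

M4 inverted output

Fault-free values for test 1 (in0=1, in1=1, in2=1, in3=0): M1=0, M2=1, M3=1, M4=0, M5=0, M6=0, M7=0, giving Y=0. Observed 1.
Test 1: faults giving observed 1 are {M4 stuck-at-1, M4 inverted output, M5 stuck-at-1, M5 inverted output, M6 stuck-at-1, M6 inverted output, M7 stuck-at-1, M7 inverted output}.
Test 2 (in0=0, in1=0, in2=0, in3=1): fault-free M1=0, M2=1, M3=1, M4=1, M5=0, M6=1, M7=1 → 1; observed 0. Eliminates M4 stuck-at-1, M5 stuck-at-1, M5 inverted output, M6 stuck-at-1, M7 stuck-at-1.
Test 3 (in0=0, in1=1, in2=0, in3=0): fault-free M1=1, M2=0, M3=1, M4=1, M5=1, M6=1, M7=1 → 1; observed 1. Eliminates M6 inverted output, M7 inverted output.
Only M4 inverted output is consistent with every test.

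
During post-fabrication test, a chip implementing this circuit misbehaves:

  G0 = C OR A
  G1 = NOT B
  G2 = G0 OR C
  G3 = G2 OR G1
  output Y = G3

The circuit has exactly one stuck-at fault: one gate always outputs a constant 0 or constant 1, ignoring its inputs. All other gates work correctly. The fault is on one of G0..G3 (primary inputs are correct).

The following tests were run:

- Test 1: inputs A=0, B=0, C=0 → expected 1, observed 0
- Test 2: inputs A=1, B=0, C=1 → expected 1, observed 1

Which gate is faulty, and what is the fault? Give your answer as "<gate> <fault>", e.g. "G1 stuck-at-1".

G1 stuck-at-0

Fault-free values for test 1 (A=0, B=0, C=0): G0=0, G1=1, G2=0, G3=1, giving Y=1. Observed 0.
Test 1: faults giving observed 0 are {G1 stuck-at-0, G3 stuck-at-0}.
Test 2 (A=1, B=0, C=1): fault-free G0=1, G1=1, G2=1, G3=1 → 1; observed 1. Eliminates G3 stuck-at-0.
Only G1 stuck-at-0 is consistent with every test.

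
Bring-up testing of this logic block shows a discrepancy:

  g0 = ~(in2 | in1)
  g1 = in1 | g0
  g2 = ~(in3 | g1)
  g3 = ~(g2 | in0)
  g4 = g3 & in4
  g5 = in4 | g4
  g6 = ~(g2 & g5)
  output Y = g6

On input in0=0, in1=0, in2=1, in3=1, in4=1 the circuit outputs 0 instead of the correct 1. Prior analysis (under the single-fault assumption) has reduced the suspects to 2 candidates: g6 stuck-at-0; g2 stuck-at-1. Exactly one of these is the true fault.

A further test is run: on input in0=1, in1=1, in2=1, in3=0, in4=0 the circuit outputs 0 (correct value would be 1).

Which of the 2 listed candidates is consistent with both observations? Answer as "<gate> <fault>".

g6 stuck-at-0

Evaluate each candidate on input in0=1, in1=1, in2=1, in3=0, in4=0:
  g6 stuck-at-0: g0=0, g1=1, g2=0, g3=0, g4=0, g5=0, g6=0 [stuck-at-0] → 0 — matches
  g2 stuck-at-1: g0=0, g1=1, g2=1 [stuck-at-1], g3=0, g4=0, g5=0, g6=1 → 1 — eliminated
Only g6 stuck-at-0 reproduces the observed 0.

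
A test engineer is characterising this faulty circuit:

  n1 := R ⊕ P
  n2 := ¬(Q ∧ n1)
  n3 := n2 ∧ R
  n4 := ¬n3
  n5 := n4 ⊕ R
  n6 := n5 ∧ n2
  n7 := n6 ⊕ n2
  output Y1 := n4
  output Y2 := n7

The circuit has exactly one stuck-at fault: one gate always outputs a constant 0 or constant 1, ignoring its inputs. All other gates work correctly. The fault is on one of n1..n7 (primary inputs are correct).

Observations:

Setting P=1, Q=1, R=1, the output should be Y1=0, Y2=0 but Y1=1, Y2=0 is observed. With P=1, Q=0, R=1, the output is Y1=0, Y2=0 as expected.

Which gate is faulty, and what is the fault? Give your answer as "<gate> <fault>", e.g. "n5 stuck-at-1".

n1 stuck-at-1

Fault-free values for test 1 (P=1, Q=1, R=1): n1=0, n2=1, n3=1, n4=0, n5=1, n6=1, n7=0, giving Y1=0, Y2=0. Observed Y1=1, Y2=0.
Test 1: faults giving observed Y1=1, Y2=0 are {n1 stuck-at-1, n2 stuck-at-0}.
Test 2 (P=1, Q=0, R=1): fault-free n1=0, n2=1, n3=1, n4=0, n5=1, n6=1, n7=0 → Y1=0, Y2=0; observed Y1=0, Y2=0. Eliminates n2 stuck-at-0.
Only n1 stuck-at-1 is consistent with every test.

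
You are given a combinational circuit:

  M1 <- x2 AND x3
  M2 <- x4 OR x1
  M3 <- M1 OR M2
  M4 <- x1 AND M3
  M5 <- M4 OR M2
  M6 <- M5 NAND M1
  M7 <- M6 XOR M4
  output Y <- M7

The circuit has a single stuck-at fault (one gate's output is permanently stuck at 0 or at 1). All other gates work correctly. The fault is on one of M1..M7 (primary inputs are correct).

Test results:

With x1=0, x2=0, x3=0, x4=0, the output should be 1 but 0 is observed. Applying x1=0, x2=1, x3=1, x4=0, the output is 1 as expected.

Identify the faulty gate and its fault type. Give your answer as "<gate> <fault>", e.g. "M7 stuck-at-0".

M4 stuck-at-1

Fault-free values for test 1 (x1=0, x2=0, x3=0, x4=0): M1=0, M2=0, M3=0, M4=0, M5=0, M6=1, M7=1, giving Y=1. Observed 0.
Test 1: faults giving observed 0 are {M4 stuck-at-1, M6 stuck-at-0, M7 stuck-at-0}.
Test 2 (x1=0, x2=1, x3=1, x4=0): fault-free M1=1, M2=0, M3=1, M4=0, M5=0, M6=1, M7=1 → 1; observed 1. Eliminates M6 stuck-at-0, M7 stuck-at-0.
Only M4 stuck-at-1 is consistent with every test.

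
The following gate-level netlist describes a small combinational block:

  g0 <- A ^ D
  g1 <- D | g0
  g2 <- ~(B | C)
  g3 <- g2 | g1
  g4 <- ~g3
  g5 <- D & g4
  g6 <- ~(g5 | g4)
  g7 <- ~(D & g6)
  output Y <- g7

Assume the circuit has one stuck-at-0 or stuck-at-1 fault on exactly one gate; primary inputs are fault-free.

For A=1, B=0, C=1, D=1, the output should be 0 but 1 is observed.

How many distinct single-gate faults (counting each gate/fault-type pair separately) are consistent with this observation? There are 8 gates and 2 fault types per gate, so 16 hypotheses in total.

Fault-free: g0=0, g1=1, g2=0, g3=1, g4=0, g5=0, g6=1, g7=0 → 0. Observed 1.
  g0: none of the 2 fault types match ✗
  g1: stuck-at-0 ✓; others ✗
  g2: none of the 2 fault types match ✗
  g3: stuck-at-0 ✓; others ✗
  g4: stuck-at-1 ✓; others ✗
  g5: stuck-at-1 ✓; others ✗
  g6: stuck-at-0 ✓; others ✗
  g7: stuck-at-1 ✓; others ✗
Consistent faults: {g1 stuck-at-0, g3 stuck-at-0, g4 stuck-at-1, g5 stuck-at-1, g6 stuck-at-0, g7 stuck-at-1} — 6 in all.

6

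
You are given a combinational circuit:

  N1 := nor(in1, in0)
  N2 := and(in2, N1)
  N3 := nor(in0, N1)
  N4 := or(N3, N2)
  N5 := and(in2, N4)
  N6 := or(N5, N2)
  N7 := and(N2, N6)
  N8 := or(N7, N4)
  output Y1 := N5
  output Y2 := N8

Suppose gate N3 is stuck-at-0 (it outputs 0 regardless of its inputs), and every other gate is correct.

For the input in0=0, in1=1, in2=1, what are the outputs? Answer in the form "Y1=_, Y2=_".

Propagate with N3 forced: N1=0, N2=0, N3=0 [stuck-at-0], N4=0, N5=0, N6=0, N7=0, N8=0.
So the outputs are Y1=0, Y2=0. (Without the fault they would be Y1=1, Y2=1.)

Y1=0, Y2=0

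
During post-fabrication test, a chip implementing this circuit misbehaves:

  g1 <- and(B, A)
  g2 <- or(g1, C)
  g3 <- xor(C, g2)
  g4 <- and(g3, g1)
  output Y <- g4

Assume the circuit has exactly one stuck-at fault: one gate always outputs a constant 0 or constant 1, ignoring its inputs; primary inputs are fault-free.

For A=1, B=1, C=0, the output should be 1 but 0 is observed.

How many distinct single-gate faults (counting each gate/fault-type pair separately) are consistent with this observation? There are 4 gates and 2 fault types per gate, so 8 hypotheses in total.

Fault-free: g1=1, g2=1, g3=1, g4=1 → 1. Observed 0.
  g1 stuck-at-0: output 0 ✓
  g1 stuck-at-1: output 1 ✗
  g2 stuck-at-0: output 0 ✓
  g2 stuck-at-1: output 1 ✗
  g3 stuck-at-0: output 0 ✓
  g3 stuck-at-1: output 1 ✗
  g4 stuck-at-0: output 0 ✓
  g4 stuck-at-1: output 1 ✗
Consistent faults: {g1 stuck-at-0, g2 stuck-at-0, g3 stuck-at-0, g4 stuck-at-0} — 4 in all.

4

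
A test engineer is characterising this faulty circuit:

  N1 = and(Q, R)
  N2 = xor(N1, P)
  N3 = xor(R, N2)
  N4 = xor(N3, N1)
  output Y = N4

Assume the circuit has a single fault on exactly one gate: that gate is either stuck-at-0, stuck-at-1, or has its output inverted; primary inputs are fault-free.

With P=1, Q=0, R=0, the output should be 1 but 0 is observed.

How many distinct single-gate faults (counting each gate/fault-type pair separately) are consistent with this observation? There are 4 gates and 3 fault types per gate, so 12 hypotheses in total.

6

Fault-free: N1=0, N2=1, N3=1, N4=1 → 1. Observed 0.
  N1 stuck-at-0: output 1 ✗
  N1 stuck-at-1: output 1 ✗
  N1 inverted output: output 1 ✗
  N2 stuck-at-0: output 0 ✓
  N2 stuck-at-1: output 1 ✗
  N2 inverted output: output 0 ✓
  N3 stuck-at-0: output 0 ✓
  N3 stuck-at-1: output 1 ✗
  N3 inverted output: output 0 ✓
  N4 stuck-at-0: output 0 ✓
  N4 stuck-at-1: output 1 ✗
  N4 inverted output: output 0 ✓
Consistent faults: {N2 stuck-at-0, N2 inverted output, N3 stuck-at-0, N3 inverted output, N4 stuck-at-0, N4 inverted output} — 6 in all.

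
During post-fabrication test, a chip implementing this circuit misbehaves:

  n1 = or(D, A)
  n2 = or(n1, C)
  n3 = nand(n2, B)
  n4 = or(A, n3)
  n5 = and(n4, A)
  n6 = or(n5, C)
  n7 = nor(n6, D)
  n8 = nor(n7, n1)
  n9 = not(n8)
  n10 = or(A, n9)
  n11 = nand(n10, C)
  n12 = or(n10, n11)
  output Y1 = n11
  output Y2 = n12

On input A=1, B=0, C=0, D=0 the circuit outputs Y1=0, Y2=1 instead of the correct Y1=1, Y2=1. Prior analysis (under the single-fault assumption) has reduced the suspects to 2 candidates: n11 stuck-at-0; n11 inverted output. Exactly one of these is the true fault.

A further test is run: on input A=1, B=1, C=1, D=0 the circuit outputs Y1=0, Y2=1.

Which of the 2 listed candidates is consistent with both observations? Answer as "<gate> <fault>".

Evaluate each candidate on input A=1, B=1, C=1, D=0:
  n11 stuck-at-0: n1=1, n2=1, n3=0, n4=1, n5=1, n6=1, n7=0, n8=0, n9=1, n10=1, n11=0 [stuck-at-0], n12=1 → Y1=0, Y2=1 — matches
  n11 inverted output: n1=1, n2=1, n3=0, n4=1, n5=1, n6=1, n7=0, n8=0, n9=1, n10=1, n11=1 [inverted output], n12=1 → Y1=1, Y2=1 — eliminated
Only n11 stuck-at-0 reproduces the observed Y1=0, Y2=1.

n11 stuck-at-0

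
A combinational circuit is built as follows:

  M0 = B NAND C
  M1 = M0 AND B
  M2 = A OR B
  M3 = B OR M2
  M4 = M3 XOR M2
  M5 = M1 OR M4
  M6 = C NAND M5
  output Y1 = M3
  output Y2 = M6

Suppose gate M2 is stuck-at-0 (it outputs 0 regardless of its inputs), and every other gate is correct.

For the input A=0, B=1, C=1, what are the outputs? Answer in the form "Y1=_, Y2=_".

Y1=1, Y2=0

Propagate with M2 forced: M0=0, M1=0, M2=0 [stuck-at-0], M3=1, M4=1, M5=1, M6=0.
So the outputs are Y1=1, Y2=0. (Without the fault they would be Y1=1, Y2=1.)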